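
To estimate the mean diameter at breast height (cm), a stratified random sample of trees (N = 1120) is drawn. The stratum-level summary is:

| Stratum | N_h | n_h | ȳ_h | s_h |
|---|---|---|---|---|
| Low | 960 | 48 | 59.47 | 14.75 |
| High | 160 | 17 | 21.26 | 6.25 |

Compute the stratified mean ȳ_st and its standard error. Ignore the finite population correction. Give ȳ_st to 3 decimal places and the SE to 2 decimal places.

ȳ_st = Σ W_h ȳ_h = (960·59.47 + 160·21.26)/1120 = 54.01143
V̂(ȳ_st) = Σ W_h² s_h²/n_h, with W_h = N_h/N and N = 1120:
  stratum Low: (960/1120)²·14.75²/48 = 3.33004
  stratum High: (160/1120)²·6.25²/17 = 0.0468938
V̂(ȳ_st) = 3.37693
SE(ȳ_st) = √3.37693 = 1.83764

ȳ_st ≈ 54.011, SE ≈ 1.84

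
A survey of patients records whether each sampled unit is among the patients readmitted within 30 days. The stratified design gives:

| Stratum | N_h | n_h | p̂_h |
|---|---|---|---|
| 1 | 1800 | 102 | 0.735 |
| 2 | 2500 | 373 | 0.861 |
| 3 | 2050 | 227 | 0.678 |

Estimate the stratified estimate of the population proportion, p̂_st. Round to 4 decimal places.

N = 6350; stratum weights W_h = N_h/N.
p̂_st = Σ W_h p̂_h = (1800·0.735 + 2500·0.861 + 2050·0.678)/6350 = 0.76620

p̂_st ≈ 0.7662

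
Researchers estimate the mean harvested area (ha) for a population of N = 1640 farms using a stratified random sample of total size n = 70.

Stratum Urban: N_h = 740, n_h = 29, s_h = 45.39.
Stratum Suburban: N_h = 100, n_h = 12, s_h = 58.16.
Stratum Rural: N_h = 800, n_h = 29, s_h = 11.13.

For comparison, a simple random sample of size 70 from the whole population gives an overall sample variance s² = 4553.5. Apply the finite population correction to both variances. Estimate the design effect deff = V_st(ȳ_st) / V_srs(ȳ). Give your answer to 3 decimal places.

deff ≈ 0.254

V̂(ȳ_st) = Σ W_h² (1 − n_h/N_h) s_h²/n_h, with W_h = N_h/N and N = 1640:
  stratum Urban: (740/1640)²·(1 − 29/740)·45.39²/29 = 13.8975
  stratum Suburban: (100/1640)²·(1 − 12/100)·58.16²/12 = 0.922279
  stratum Rural: (800/1640)²·(1 − 29/800)·11.13²/29 = 0.979601
V_st = 15.7994
V_srs = (1 − 70/1640)·4553.5/70 = 62.2735
deff = V_st / V_srs = 15.7994/62.2735 = 0.2537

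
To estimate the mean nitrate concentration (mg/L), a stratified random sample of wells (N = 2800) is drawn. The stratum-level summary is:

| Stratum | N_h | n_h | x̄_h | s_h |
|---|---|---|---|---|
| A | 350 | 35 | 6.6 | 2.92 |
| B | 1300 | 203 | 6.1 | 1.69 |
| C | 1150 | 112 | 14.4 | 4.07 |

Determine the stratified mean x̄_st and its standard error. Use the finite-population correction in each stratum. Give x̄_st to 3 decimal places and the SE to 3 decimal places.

x̄_st = Σ W_h x̄_h = (350·6.6 + 1300·6.1 + 1150·14.4)/2800 = 9.57143
V̂(x̄_st) = Σ W_h² (1 − n_h/N_h) s_h²/n_h, with W_h = N_h/N and N = 2800:
  stratum A: (350/2800)²·(1 − 35/350)·2.92²/35 = 0.00342579
  stratum B: (1300/2800)²·(1 − 203/1300)·1.69²/203 = 0.00255924
  stratum C: (1150/2800)²·(1 − 112/1150)·4.07²/112 = 0.022519
V̂(x̄_st) = 0.0285041
SE(x̄_st) = √0.0285041 = 0.168831

x̄_st ≈ 9.571, SE ≈ 0.169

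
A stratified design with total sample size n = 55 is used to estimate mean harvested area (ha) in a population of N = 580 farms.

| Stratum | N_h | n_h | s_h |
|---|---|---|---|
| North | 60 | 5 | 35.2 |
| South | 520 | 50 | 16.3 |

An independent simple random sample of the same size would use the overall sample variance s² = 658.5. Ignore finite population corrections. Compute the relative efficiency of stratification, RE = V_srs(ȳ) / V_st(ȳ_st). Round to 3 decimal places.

RE ≈ 1.729

V̂(ȳ_st) = Σ W_h² s_h²/n_h, with W_h = N_h/N and N = 580:
  stratum North: (60/580)²·35.2²/5 = 2.65193
  stratum South: (520/580)²·16.3²/50 = 4.27126
V_st = 6.92319
V_srs = s²/n = 658.5/55 = 11.9727
Relative efficiency = V_srs / V_st = 11.9727/6.92319 = 1.7294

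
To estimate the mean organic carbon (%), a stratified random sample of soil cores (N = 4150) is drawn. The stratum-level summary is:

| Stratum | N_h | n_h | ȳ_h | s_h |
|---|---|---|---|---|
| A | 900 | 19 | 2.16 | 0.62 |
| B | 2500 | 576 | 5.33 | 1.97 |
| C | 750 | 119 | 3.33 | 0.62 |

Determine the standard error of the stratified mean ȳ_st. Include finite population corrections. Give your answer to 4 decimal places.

V̂(ȳ_st) = Σ W_h² (1 − n_h/N_h) s_h²/n_h, with W_h = N_h/N and N = 4150:
  stratum A: (900/4150)²·(1 − 19/900)·0.62²/19 = 0.000931434
  stratum B: (2500/4150)²·(1 − 576/2500)·1.97²/576 = 0.00188174
  stratum C: (750/4150)²·(1 − 119/750)·0.62²/119 = 8.87628e-05
V̂(ȳ_st) = 0.00290193
SE(ȳ_st) = √0.00290193 = 0.0538696

SE(ȳ_st) ≈ 0.0539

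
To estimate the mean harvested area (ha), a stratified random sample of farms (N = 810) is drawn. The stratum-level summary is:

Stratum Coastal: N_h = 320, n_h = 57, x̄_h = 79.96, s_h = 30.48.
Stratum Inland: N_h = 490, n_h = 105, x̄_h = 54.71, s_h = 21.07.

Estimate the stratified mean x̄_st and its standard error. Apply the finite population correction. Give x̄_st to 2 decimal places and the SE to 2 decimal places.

x̄_st = Σ W_h x̄_h = (320·79.96 + 490·54.71)/810 = 64.68531
V̂(x̄_st) = Σ W_h² (1 − n_h/N_h) s_h²/n_h, with W_h = N_h/N and N = 810:
  stratum Coastal: (320/810)²·(1 − 57/320)·30.48²/57 = 2.0907
  stratum Inland: (490/810)²·(1 − 105/490)·21.07²/105 = 1.2157
V̂(x̄_st) = 3.3064
SE(x̄_st) = √3.3064 = 1.81835

x̄_st ≈ 64.69, SE ≈ 1.82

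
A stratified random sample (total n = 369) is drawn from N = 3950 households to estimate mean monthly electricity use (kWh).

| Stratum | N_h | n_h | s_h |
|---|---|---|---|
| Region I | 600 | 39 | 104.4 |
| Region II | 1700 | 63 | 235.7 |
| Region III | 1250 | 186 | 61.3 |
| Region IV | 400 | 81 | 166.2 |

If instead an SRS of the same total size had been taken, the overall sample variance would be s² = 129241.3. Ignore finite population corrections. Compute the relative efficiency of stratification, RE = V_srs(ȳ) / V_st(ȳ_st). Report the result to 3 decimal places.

V̂(ȳ_st) = Σ W_h² s_h²/n_h, with W_h = N_h/N and N = 3950:
  stratum Region I: (600/3950)²·104.4²/39 = 6.44829
  stratum Region II: (1700/3950)²·235.7²/63 = 163.336
  stratum Region III: (1250/3950)²·61.3²/186 = 2.02318
  stratum Region IV: (400/3950)²·166.2²/81 = 3.49706
V_st = 175.305
V_srs = s²/n = 129241.3/369 = 350.247
Relative efficiency = V_srs / V_st = 350.247/175.305 = 1.9979

RE ≈ 1.998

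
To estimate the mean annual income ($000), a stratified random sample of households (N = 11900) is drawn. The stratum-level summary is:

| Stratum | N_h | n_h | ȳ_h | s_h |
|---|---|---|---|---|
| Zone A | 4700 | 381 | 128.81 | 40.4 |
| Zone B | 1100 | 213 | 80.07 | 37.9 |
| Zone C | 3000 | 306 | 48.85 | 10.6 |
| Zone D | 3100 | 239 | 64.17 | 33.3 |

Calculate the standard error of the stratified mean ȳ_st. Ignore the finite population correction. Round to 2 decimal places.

V̂(ȳ_st) = Σ W_h² s_h²/n_h, with W_h = N_h/N and N = 11900:
  stratum Zone A: (4700/11900)²·40.4²/381 = 0.668251
  stratum Zone B: (1100/11900)²·37.9²/213 = 0.0576223
  stratum Zone C: (3000/11900)²·10.6²/306 = 0.0233367
  stratum Zone D: (3100/11900)²·33.3²/239 = 0.314862
V̂(ȳ_st) = 1.06407
SE(ȳ_st) = √1.06407 = 1.03154

SE(ȳ_st) ≈ 1.03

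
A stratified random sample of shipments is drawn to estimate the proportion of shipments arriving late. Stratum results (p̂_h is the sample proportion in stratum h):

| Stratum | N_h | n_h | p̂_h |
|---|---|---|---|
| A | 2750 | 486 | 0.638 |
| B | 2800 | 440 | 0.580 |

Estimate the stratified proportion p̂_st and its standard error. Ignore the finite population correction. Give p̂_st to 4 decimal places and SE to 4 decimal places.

p̂_st ≈ 0.6087, SE ≈ 0.0161

N = 5550; stratum weights W_h = N_h/N.
p̂_st = Σ W_h p̂_h = (2750·0.638 + 2800·0.580)/5550 = 0.60874
V̂(p̂_st) = Σ W_h² p̂_h(1−p̂_h)/(n_h−1):
  stratum A: (2750/5550)²·0.638·0.362/485 = 0.000116914
  stratum B: (2800/5550)²·0.580·0.420/439 = 0.000141235
V̂(p̂_st) = 0.000258149; SE = √V̂ = 0.016067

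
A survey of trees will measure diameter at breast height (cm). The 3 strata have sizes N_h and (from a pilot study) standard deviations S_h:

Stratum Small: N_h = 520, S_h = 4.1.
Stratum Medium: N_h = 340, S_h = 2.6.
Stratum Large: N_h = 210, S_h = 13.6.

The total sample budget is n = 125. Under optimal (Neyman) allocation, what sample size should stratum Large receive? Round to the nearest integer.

Neyman allocation: n_h = n · N_h S_h / Σ N_i S_i, with n = 125.
  stratum Small: N_h·S_h = 520·4.1 = 2132.00
  stratum Medium: N_h·S_h = 340·2.6 = 884.00
  stratum Large: N_h·S_h = 210·13.6 = 2856.00
Σ N_h S_h = 5872.00
n for stratum Large = 125·2856.00/5872.00 = 60.797 → 61

61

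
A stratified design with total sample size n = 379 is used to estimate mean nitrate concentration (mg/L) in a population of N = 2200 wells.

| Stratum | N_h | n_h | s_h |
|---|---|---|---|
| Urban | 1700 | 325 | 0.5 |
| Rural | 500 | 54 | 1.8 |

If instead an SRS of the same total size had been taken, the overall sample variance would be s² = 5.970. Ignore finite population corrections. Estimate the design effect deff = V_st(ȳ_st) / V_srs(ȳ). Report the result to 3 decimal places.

V̂(ȳ_st) = Σ W_h² s_h²/n_h, with W_h = N_h/N and N = 2200:
  stratum Urban: (1700/2200)²·0.5²/325 = 0.000459313
  stratum Rural: (500/2200)²·1.8²/54 = 0.00309917
V_st = 0.00355849
V_srs = s²/n = 5.970/379 = 0.015752
deff = V_st / V_srs = 0.00355849/0.015752 = 0.2259

deff ≈ 0.226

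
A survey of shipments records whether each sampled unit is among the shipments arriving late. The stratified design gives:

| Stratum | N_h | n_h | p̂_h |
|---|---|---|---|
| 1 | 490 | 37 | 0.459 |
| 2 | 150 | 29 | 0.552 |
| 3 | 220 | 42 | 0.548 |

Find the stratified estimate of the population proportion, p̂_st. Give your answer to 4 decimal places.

N = 860; stratum weights W_h = N_h/N.
p̂_st = Σ W_h p̂_h = (490·0.459 + 150·0.552 + 220·0.548)/860 = 0.49799

p̂_st ≈ 0.4980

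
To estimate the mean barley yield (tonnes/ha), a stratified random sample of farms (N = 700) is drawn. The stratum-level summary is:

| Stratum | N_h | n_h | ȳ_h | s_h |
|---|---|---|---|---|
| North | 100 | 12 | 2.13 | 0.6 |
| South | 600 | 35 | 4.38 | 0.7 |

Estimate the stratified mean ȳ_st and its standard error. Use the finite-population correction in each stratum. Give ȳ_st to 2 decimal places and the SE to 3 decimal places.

ȳ_st ≈ 4.06, SE ≈ 0.101

ȳ_st = Σ W_h ȳ_h = (100·2.13 + 600·4.38)/700 = 4.05857
V̂(ȳ_st) = Σ W_h² (1 − n_h/N_h) s_h²/n_h, with W_h = N_h/N and N = 700:
  stratum North: (100/700)²·(1 − 12/100)·0.6²/12 = 0.000538776
  stratum South: (600/700)²·(1 − 35/600)·0.7²/35 = 0.00968571
V̂(ȳ_st) = 0.0102245
SE(ȳ_st) = √0.0102245 = 0.101116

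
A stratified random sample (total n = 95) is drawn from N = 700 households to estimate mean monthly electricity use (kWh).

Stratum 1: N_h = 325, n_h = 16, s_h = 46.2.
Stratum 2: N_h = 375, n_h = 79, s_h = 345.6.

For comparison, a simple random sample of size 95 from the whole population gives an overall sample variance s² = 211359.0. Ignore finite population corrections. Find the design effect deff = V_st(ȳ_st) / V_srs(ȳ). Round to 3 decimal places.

V̂(ȳ_st) = Σ W_h² s_h²/n_h, with W_h = N_h/N and N = 700:
  stratum 1: (325/700)²·46.2²/16 = 28.7564
  stratum 2: (375/700)²·345.6²/79 = 433.897
V_st = 462.654
V_srs = s²/n = 211359.0/95 = 2224.83
deff = V_st / V_srs = 462.654/2224.83 = 0.2079

deff ≈ 0.208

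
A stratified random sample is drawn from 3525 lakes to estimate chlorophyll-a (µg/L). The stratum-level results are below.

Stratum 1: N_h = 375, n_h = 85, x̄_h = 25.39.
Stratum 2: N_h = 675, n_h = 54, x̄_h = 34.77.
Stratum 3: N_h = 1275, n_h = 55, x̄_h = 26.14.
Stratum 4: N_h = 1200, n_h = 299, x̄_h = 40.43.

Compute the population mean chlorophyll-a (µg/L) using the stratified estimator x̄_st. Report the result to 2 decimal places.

N = Σ N_h = 3525. Stratum weights W_h = N_h/N.
x̄_st = (375·25.39 + 675·34.77 + 1275·26.14 + 1200·40.43) / 3525 = 32.5774

x̄_st ≈ 32.58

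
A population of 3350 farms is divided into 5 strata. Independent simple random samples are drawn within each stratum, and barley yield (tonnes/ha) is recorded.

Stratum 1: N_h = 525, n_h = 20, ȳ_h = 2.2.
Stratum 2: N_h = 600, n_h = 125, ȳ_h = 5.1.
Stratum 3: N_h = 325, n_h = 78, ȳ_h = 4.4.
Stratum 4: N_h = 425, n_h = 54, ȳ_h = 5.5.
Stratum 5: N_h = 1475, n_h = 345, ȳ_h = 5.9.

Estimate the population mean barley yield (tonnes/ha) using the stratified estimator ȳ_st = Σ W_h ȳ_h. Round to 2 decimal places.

ȳ_st ≈ 4.98

N = Σ N_h = 3350. Stratum weights W_h = N_h/N.
ȳ_st = (525·2.2 + 600·5.1 + 325·4.4 + 425·5.5 + 1475·5.9) / 3350 = 4.9806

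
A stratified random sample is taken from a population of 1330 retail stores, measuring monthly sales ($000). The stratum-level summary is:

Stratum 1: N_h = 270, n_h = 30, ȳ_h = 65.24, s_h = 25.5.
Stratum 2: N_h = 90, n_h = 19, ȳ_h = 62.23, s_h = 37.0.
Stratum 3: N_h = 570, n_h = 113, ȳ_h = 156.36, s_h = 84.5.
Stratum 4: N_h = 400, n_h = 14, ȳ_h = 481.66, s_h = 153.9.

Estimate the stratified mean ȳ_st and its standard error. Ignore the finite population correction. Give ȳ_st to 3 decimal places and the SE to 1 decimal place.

ȳ_st = Σ W_h ȳ_h = (270·65.24 + 90·62.23 + 570·156.36 + 400·481.66)/1330 = 229.32684
V̂(ȳ_st) = Σ W_h² s_h²/n_h, with W_h = N_h/N and N = 1330:
  stratum 1: (270/1330)²·25.5²/30 = 0.893271
  stratum 2: (90/1330)²·37.0²/19 = 0.329937
  stratum 3: (570/1330)²·84.5²/113 = 11.606
  stratum 4: (400/1330)²·153.9²/14 = 153.026
V̂(ȳ_st) = 165.855
SE(ȳ_st) = √165.855 = 12.8785

ȳ_st ≈ 229.327, SE ≈ 12.9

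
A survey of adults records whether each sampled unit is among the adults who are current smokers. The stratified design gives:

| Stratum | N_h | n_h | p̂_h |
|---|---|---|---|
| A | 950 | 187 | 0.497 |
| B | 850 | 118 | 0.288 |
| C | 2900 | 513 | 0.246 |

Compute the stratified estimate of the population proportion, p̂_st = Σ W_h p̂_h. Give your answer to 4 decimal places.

p̂_st ≈ 0.3043

N = 4700; stratum weights W_h = N_h/N.
p̂_st = Σ W_h p̂_h = (950·0.497 + 850·0.288 + 2900·0.246)/4700 = 0.30433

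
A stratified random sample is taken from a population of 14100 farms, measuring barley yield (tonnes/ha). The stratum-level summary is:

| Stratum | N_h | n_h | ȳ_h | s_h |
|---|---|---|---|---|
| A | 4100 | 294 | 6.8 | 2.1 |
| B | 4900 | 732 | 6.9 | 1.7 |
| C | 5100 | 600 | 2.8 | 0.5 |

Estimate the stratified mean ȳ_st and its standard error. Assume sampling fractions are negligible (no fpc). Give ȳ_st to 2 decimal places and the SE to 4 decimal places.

ȳ_st ≈ 5.39, SE ≈ 0.0424

ȳ_st = Σ W_h ȳ_h = (4100·6.8 + 4900·6.9 + 5100·2.8)/14100 = 5.38794
V̂(ȳ_st) = Σ W_h² s_h²/n_h, with W_h = N_h/N and N = 14100:
  stratum A: (4100/14100)²·2.1²/294 = 0.0012683
  stratum B: (4900/14100)²·1.7²/732 = 0.000476805
  stratum C: (5100/14100)²·0.5²/600 = 5.45118e-05
V̂(ȳ_st) = 0.00179961
SE(ȳ_st) = √0.00179961 = 0.0424218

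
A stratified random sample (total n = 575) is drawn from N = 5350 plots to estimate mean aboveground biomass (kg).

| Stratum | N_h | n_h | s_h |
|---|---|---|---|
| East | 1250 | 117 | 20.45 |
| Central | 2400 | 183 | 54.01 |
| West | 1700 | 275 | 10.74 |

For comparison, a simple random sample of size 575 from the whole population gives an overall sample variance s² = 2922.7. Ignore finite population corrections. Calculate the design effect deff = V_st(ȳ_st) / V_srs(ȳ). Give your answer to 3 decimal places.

deff ≈ 0.678

V̂(ȳ_st) = Σ W_h² s_h²/n_h, with W_h = N_h/N and N = 5350:
  stratum East: (1250/5350)²·20.45²/117 = 0.195125
  stratum Central: (2400/5350)²·54.01²/183 = 3.20784
  stratum West: (1700/5350)²·10.74²/275 = 0.0423512
V_st = 3.44531
V_srs = s²/n = 2922.7/575 = 5.08296
deff = V_st / V_srs = 3.44531/5.08296 = 0.6778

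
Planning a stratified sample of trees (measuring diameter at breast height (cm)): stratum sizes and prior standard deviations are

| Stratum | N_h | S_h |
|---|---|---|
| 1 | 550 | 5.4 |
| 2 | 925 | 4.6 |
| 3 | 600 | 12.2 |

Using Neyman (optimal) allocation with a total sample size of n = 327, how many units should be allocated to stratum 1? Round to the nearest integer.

Neyman allocation: n_h = n · N_h S_h / Σ N_i S_i, with n = 327.
  stratum 1: N_h·S_h = 550·5.4 = 2970.00
  stratum 2: N_h·S_h = 925·4.6 = 4255.00
  stratum 3: N_h·S_h = 600·12.2 = 7320.00
Σ N_h S_h = 14545.00
n for stratum 1 = 327·2970.00/14545.00 = 66.771 → 67

67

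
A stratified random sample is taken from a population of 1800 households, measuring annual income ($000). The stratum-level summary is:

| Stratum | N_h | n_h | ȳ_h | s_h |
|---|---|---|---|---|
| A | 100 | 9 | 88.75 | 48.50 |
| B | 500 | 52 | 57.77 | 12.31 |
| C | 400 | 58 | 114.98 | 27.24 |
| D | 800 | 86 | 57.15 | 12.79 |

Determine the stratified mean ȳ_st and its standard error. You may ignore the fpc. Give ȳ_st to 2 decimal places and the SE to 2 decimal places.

ȳ_st = Σ W_h ȳ_h = (100·88.75 + 500·57.77 + 400·114.98 + 800·57.15)/1800 = 71.92889
V̂(ȳ_st) = Σ W_h² s_h²/n_h, with W_h = N_h/N and N = 1800:
  stratum A: (100/1800)²·48.50²/9 = 0.80667
  stratum B: (500/1800)²·12.31²/52 = 0.224858
  stratum C: (400/1800)²·27.24²/58 = 0.631773
  stratum D: (800/1800)²·12.79²/86 = 0.375731
V̂(ȳ_st) = 2.03903
SE(ȳ_st) = √2.03903 = 1.42795

ȳ_st ≈ 71.93, SE ≈ 1.43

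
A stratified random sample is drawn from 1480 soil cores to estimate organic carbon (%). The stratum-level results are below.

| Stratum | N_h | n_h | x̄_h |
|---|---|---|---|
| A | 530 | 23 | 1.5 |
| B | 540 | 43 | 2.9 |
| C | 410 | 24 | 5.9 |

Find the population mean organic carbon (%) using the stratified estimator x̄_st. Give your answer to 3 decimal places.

x̄_st ≈ 3.230

N = Σ N_h = 1480. Stratum weights W_h = N_h/N.
x̄_st = (530·1.5 + 540·2.9 + 410·5.9) / 1480 = 3.22973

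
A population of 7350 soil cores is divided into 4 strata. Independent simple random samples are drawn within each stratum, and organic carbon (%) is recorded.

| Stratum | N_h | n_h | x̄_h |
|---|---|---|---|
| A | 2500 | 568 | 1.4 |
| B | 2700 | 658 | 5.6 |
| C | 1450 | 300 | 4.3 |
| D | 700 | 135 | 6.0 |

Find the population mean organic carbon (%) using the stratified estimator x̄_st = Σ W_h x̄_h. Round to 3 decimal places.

N = Σ N_h = 7350. Stratum weights W_h = N_h/N.
x̄_st = (2500·1.4 + 2700·5.6 + 1450·4.3 + 700·6.0) / 7350 = 3.95306

x̄_st ≈ 3.953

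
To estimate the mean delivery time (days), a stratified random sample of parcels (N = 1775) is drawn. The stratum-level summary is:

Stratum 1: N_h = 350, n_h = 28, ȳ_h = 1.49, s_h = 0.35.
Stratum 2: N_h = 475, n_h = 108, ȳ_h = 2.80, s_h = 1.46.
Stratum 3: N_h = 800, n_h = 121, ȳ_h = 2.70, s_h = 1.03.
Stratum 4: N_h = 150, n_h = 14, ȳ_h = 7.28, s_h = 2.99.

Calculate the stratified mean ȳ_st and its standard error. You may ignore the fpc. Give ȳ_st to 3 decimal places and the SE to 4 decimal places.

ȳ_st = Σ W_h ȳ_h = (350·1.49 + 475·2.80 + 800·2.70 + 150·7.28)/1775 = 2.87521
V̂(ȳ_st) = Σ W_h² s_h²/n_h, with W_h = N_h/N and N = 1775:
  stratum 1: (350/1775)²·0.35²/28 = 0.000170105
  stratum 2: (475/1775)²·1.46²/108 = 0.00141342
  stratum 3: (800/1775)²·1.03²/121 = 0.00178103
  stratum 4: (150/1775)²·2.99²/14 = 0.00456037
V̂(ȳ_st) = 0.00792493
SE(ȳ_st) = √0.00792493 = 0.0890221

ȳ_st ≈ 2.875, SE ≈ 0.0890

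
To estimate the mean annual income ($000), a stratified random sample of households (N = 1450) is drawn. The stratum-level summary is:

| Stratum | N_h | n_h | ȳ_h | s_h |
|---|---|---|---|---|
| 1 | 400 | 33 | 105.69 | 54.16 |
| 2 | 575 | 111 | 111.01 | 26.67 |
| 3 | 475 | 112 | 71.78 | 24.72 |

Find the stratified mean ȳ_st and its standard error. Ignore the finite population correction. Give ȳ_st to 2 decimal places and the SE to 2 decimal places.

ȳ_st = Σ W_h ȳ_h = (400·105.69 + 575·111.01 + 475·71.78)/1450 = 96.69121
V̂(ȳ_st) = Σ W_h² s_h²/n_h, with W_h = N_h/N and N = 1450:
  stratum 1: (400/1450)²·54.16²/33 = 6.76437
  stratum 2: (575/1450)²·26.67²/111 = 1.00768
  stratum 3: (475/1450)²·24.72²/112 = 0.585504
V̂(ȳ_st) = 8.35755
SE(ȳ_st) = √8.35755 = 2.89094

ȳ_st ≈ 96.69, SE ≈ 2.89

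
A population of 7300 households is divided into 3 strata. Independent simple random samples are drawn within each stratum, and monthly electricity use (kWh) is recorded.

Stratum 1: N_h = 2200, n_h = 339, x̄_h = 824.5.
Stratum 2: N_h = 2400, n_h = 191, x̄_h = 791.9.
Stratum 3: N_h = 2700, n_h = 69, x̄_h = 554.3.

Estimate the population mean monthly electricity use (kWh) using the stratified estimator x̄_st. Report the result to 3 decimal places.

N = Σ N_h = 7300. Stratum weights W_h = N_h/N.
x̄_st = (2200·824.5 + 2400·791.9 + 2700·554.3) / 7300 = 713.84521

x̄_st ≈ 713.845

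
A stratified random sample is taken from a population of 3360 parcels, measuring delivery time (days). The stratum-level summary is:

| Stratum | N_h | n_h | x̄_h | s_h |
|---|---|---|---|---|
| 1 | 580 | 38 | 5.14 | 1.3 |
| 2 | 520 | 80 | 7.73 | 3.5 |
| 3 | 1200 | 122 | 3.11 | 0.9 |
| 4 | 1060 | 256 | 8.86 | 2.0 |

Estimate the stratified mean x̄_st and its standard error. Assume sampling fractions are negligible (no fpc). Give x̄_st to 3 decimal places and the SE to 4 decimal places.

x̄_st ≈ 5.989, SE ≈ 0.0860

x̄_st = Σ W_h x̄_h = (580·5.14 + 520·7.73 + 1200·3.11 + 1060·8.86)/3360 = 5.98940
V̂(x̄_st) = Σ W_h² s_h²/n_h, with W_h = N_h/N and N = 3360:
  stratum 1: (580/3360)²·1.3²/38 = 0.0013252
  stratum 2: (520/3360)²·3.5²/80 = 0.00366753
  stratum 3: (1200/3360)²·0.9²/122 = 0.000846855
  stratum 4: (1060/3360)²·2.0²/256 = 0.00155508
V̂(x̄_st) = 0.00739467
SE(x̄_st) = √0.00739467 = 0.0859923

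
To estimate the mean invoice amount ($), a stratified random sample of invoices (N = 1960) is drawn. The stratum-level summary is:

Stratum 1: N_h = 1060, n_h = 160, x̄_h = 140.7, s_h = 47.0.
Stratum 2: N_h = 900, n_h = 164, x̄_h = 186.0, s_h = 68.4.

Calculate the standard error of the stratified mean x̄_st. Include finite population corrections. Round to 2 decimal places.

V̂(x̄_st) = Σ W_h² (1 − n_h/N_h) s_h²/n_h, with W_h = N_h/N and N = 1960:
  stratum 1: (1060/1960)²·(1 − 160/1060)·47.0²/160 = 3.42856
  stratum 2: (900/1960)²·(1 − 164/900)·68.4²/164 = 4.919
V̂(x̄_st) = 8.34756
SE(x̄_st) = √8.34756 = 2.88921

SE(x̄_st) ≈ 2.89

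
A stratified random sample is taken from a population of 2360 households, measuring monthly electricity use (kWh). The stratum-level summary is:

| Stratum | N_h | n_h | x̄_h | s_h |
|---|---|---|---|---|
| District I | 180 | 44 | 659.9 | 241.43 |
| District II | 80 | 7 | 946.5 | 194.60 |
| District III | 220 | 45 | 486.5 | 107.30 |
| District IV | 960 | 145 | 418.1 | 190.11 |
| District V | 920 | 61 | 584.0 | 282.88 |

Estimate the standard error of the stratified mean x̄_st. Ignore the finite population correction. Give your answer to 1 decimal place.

V̂(x̄_st) = Σ W_h² s_h²/n_h, with W_h = N_h/N and N = 2360:
  stratum District I: (180/2360)²·241.43²/44 = 7.70639
  stratum District II: (80/2360)²·194.60²/7 = 6.21647
  stratum District III: (220/2360)²·107.30²/45 = 2.22335
  stratum District IV: (960/2360)²·190.11²/145 = 41.244
  stratum District V: (920/2360)²·282.88²/61 = 199.355
V̂(x̄_st) = 256.745
SE(x̄_st) = √256.745 = 16.0233

SE(x̄_st) ≈ 16.0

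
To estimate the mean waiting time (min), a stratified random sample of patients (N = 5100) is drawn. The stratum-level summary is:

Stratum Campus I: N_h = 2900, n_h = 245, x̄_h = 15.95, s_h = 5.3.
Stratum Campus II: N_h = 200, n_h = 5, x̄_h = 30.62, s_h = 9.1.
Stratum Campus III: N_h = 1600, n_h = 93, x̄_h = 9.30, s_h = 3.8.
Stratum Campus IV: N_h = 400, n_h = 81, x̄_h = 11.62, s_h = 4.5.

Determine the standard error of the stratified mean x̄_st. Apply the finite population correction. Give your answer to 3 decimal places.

SE(x̄_st) ≈ 0.273

V̂(x̄_st) = Σ W_h² (1 − n_h/N_h) s_h²/n_h, with W_h = N_h/N and N = 5100:
  stratum Campus I: (2900/5100)²·(1 − 245/2900)·5.3²/245 = 0.0339397
  stratum Campus II: (200/5100)²·(1 − 5/200)·9.1²/5 = 0.0248334
  stratum Campus III: (1600/5100)²·(1 − 93/1600)·3.8²/93 = 0.0143939
  stratum Campus IV: (400/5100)²·(1 − 81/400)·4.5²/81 = 0.00122645
V̂(x̄_st) = 0.0743934
SE(x̄_st) = √0.0743934 = 0.272752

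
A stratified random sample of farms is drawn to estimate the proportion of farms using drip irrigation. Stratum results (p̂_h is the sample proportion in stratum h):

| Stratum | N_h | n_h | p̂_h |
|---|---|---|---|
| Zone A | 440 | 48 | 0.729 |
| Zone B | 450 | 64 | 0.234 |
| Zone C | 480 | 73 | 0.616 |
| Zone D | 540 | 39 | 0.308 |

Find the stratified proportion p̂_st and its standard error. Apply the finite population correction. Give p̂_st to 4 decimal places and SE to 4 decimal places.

p̂_st ≈ 0.4650, SE ≈ 0.0304

N = 1910; stratum weights W_h = N_h/N.
p̂_st = Σ W_h p̂_h = (440·0.729 + 450·0.234 + 480·0.616 + 540·0.308)/1910 = 0.46495
V̂(p̂_st) = Σ W_h² (1 − n_h/N_h) p̂_h(1−p̂_h)/(n_h−1):
  stratum Zone A: (440/1910)²·(1 − 48/440)·0.729·0.271/47 = 0.000198733
  stratum Zone B: (450/1910)²·(1 − 64/450)·0.234·0.766/63 = 0.000135468
  stratum Zone C: (480/1910)²·(1 − 73/480)·0.616·0.384/72 = 0.000175933
  stratum Zone D: (540/1910)²·(1 − 39/540)·0.308·0.692/38 = 0.000415947
V̂(p̂_st) = 0.000926082; SE = √V̂ = 0.0304316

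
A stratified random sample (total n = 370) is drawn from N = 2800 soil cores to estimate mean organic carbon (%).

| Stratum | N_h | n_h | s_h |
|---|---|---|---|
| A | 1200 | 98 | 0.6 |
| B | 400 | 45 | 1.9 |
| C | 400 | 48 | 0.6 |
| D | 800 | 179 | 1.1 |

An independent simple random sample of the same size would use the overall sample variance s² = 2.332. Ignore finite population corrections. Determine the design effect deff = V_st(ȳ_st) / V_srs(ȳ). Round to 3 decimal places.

V̂(ȳ_st) = Σ W_h² s_h²/n_h, with W_h = N_h/N and N = 2800:
  stratum A: (1200/2800)²·0.6²/98 = 0.000674719
  stratum B: (400/2800)²·1.9²/45 = 0.00163719
  stratum C: (400/2800)²·0.6²/48 = 0.000153061
  stratum D: (800/2800)²·1.1²/179 = 0.000551818
V_st = 0.00301679
V_srs = s²/n = 2.332/370 = 0.0063027
deff = V_st / V_srs = 0.00301679/0.0063027 = 0.4786

deff ≈ 0.479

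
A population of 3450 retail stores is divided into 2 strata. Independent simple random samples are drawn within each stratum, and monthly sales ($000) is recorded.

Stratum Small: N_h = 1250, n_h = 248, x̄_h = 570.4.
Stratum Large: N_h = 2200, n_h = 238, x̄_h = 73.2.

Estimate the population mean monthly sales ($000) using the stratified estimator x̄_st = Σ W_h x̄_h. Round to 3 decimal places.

x̄_st ≈ 253.345

N = Σ N_h = 3450. Stratum weights W_h = N_h/N.
x̄_st = (1250·570.4 + 2200·73.2) / 3450 = 253.34493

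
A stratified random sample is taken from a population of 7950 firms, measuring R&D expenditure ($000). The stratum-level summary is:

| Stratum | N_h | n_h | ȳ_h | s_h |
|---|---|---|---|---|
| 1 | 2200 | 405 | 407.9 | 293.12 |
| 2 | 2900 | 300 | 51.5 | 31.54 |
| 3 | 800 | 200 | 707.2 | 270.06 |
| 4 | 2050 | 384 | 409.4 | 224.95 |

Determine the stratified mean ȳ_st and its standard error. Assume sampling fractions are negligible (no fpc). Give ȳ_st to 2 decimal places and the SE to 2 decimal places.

ȳ_st = Σ W_h ȳ_h = (2200·407.9 + 2900·51.5 + 800·707.2 + 2050·409.4)/7950 = 308.39748
V̂(ȳ_st) = Σ W_h² s_h²/n_h, with W_h = N_h/N and N = 7950:
  stratum 1: (2200/7950)²·293.12²/405 = 16.246
  stratum 2: (2900/7950)²·31.54²/300 = 0.441229
  stratum 3: (800/7950)²·270.06²/200 = 3.69263
  stratum 4: (2050/7950)²·224.95²/384 = 8.76222
V̂(ȳ_st) = 29.1421
SE(ȳ_st) = √29.1421 = 5.39834

ȳ_st ≈ 308.40, SE ≈ 5.40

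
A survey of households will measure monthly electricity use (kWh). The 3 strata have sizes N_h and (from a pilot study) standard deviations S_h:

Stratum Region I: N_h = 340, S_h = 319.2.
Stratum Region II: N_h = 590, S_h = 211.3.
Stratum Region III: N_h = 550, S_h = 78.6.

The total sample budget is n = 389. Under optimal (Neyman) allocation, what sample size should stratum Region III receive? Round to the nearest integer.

Neyman allocation: n_h = n · N_h S_h / Σ N_i S_i, with n = 389.
  stratum Region I: N_h·S_h = 340·319.2 = 108528.00
  stratum Region II: N_h·S_h = 590·211.3 = 124667.00
  stratum Region III: N_h·S_h = 550·78.6 = 43230.00
Σ N_h S_h = 276425.00
n for stratum Region III = 389·43230.00/276425.00 = 60.836 → 61

61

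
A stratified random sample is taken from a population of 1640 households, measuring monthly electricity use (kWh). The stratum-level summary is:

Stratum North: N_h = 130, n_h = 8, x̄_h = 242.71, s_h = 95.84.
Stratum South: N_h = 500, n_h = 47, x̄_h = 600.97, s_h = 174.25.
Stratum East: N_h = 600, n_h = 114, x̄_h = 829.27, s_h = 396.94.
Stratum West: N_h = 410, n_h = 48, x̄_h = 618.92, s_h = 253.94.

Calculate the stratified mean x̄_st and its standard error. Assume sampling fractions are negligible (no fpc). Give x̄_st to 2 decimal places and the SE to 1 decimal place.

x̄_st = Σ W_h x̄_h = (130·242.71 + 500·600.97 + 600·829.27 + 410·618.92)/1640 = 660.58323
V̂(x̄_st) = Σ W_h² s_h²/n_h, with W_h = N_h/N and N = 1640:
  stratum North: (130/1640)²·95.84²/8 = 7.21444
  stratum South: (500/1640)²·174.25²/47 = 60.0482
  stratum East: (600/1640)²·396.94²/114 = 184.995
  stratum West: (410/1640)²·253.94²/48 = 83.9655
V̂(x̄_st) = 336.223
SE(x̄_st) = √336.223 = 18.3364

x̄_st ≈ 660.58, SE ≈ 18.3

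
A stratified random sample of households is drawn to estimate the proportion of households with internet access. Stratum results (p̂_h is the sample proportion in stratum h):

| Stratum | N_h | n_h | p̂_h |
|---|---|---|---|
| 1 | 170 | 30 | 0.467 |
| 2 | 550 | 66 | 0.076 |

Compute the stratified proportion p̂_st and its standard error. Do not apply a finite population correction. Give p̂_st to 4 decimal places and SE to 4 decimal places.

N = 720; stratum weights W_h = N_h/N.
p̂_st = Σ W_h p̂_h = (170·0.467 + 550·0.076)/720 = 0.16832
V̂(p̂_st) = Σ W_h² p̂_h(1−p̂_h)/(n_h−1):
  stratum 1: (170/720)²·0.467·0.533/29 = 0.000478497
  stratum 2: (550/720)²·0.076·0.924/65 = 0.000630424
V̂(p̂_st) = 0.00110892; SE = √V̂ = 0.0333005

p̂_st ≈ 0.1683, SE ≈ 0.0333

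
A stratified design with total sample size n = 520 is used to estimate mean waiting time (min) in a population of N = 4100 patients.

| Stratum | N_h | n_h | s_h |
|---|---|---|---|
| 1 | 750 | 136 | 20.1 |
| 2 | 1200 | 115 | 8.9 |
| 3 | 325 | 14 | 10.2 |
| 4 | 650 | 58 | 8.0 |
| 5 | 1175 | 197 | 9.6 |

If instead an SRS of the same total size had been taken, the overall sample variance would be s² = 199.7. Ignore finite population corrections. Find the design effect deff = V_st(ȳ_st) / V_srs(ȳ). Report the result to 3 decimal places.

V̂(ȳ_st) = Σ W_h² s_h²/n_h, with W_h = N_h/N and N = 4100:
  stratum 1: (750/4100)²·20.1²/136 = 0.099405
  stratum 2: (1200/4100)²·8.9²/115 = 0.0590034
  stratum 3: (325/4100)²·10.2²/14 = 0.0466951
  stratum 4: (650/4100)²·8.0²/58 = 0.0277339
  stratum 5: (1175/4100)²·9.6²/197 = 0.0384224
V_st = 0.27126
V_srs = s²/n = 199.7/520 = 0.384038
deff = V_st / V_srs = 0.27126/0.384038 = 0.7063

deff ≈ 0.706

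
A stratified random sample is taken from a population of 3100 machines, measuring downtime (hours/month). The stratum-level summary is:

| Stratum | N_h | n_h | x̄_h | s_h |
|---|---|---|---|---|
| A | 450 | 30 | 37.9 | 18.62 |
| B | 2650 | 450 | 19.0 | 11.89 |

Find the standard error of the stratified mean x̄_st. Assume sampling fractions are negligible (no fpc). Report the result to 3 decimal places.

V̂(x̄_st) = Σ W_h² s_h²/n_h, with W_h = N_h/N and N = 3100:
  stratum A: (450/3100)²·18.62²/30 = 0.243523
  stratum B: (2650/3100)²·11.89²/450 = 0.229572
V̂(x̄_st) = 0.473095
SE(x̄_st) = √0.473095 = 0.687819

SE(x̄_st) ≈ 0.688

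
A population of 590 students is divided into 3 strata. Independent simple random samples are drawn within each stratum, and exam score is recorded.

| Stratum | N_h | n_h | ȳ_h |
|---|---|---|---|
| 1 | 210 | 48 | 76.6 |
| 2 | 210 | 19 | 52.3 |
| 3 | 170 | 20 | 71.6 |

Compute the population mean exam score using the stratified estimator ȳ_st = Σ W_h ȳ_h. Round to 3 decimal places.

ȳ_st ≈ 66.510

N = Σ N_h = 590. Stratum weights W_h = N_h/N.
ȳ_st = (210·76.6 + 210·52.3 + 170·71.6) / 590 = 66.51017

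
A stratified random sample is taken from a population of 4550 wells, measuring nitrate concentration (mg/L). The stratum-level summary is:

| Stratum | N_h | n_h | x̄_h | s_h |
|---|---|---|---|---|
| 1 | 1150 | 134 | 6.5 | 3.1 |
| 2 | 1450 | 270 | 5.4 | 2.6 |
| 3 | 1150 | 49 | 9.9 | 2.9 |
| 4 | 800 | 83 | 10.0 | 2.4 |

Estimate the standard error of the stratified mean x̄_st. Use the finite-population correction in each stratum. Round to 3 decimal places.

SE(x̄_st) ≈ 0.136

V̂(x̄_st) = Σ W_h² (1 − n_h/N_h) s_h²/n_h, with W_h = N_h/N and N = 4550:
  stratum 1: (1150/4550)²·(1 − 134/1150)·3.1²/134 = 0.0040475
  stratum 2: (1450/4550)²·(1 − 270/1450)·2.6²/270 = 0.00206924
  stratum 3: (1150/4550)²·(1 − 49/1150)·2.9²/49 = 0.0104969
  stratum 4: (800/4550)²·(1 − 83/800)·2.4²/83 = 0.00192279
V̂(x̄_st) = 0.0185365
SE(x̄_st) = √0.0185365 = 0.136149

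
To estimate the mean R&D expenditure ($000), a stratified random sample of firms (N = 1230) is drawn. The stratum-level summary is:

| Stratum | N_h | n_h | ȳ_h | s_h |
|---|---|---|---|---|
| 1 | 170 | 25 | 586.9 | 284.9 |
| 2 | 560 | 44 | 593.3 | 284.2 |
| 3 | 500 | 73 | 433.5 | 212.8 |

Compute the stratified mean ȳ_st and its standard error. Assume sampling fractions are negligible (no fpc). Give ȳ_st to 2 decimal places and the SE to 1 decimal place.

ȳ_st = Σ W_h ȳ_h = (170·586.9 + 560·593.3 + 500·433.5)/1230 = 527.45610
V̂(ȳ_st) = Σ W_h² s_h²/n_h, with W_h = N_h/N and N = 1230:
  stratum 1: (170/1230)²·284.9²/25 = 62.0201
  stratum 2: (560/1230)²·284.2²/44 = 380.506
  stratum 3: (500/1230)²·212.8²/73 = 102.506
V̂(ȳ_st) = 545.032
SE(ȳ_st) = √545.032 = 23.3459

ȳ_st ≈ 527.46, SE ≈ 23.3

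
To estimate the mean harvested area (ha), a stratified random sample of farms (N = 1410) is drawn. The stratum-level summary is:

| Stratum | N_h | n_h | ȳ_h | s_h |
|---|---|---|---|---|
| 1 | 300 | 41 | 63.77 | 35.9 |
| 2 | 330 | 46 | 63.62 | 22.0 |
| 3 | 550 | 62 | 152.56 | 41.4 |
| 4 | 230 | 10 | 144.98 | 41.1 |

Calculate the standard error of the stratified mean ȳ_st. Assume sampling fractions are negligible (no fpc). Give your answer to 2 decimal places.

SE(ȳ_st) ≈ 3.27

V̂(ȳ_st) = Σ W_h² s_h²/n_h, with W_h = N_h/N and N = 1410:
  stratum 1: (300/1410)²·35.9²/41 = 1.42301
  stratum 2: (330/1410)²·22.0²/46 = 0.576338
  stratum 3: (550/1410)²·41.4²/62 = 4.20626
  stratum 4: (230/1410)²·41.1²/10 = 4.4947
V̂(ȳ_st) = 10.7003
SE(ȳ_st) = √10.7003 = 3.27113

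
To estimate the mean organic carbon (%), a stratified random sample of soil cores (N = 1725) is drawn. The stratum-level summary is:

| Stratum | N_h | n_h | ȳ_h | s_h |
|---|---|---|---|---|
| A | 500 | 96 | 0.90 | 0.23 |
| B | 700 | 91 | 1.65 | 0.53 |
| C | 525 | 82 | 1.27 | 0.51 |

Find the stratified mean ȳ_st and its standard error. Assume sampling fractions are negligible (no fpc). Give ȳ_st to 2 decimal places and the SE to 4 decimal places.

ȳ_st ≈ 1.32, SE ≈ 0.0291

ȳ_st = Σ W_h ȳ_h = (500·0.90 + 700·1.65 + 525·1.27)/1725 = 1.31696
V̂(ȳ_st) = Σ W_h² s_h²/n_h, with W_h = N_h/N and N = 1725:
  stratum A: (500/1725)²·0.23²/96 = 4.62963e-05
  stratum B: (700/1725)²·0.53²/91 = 0.00050831
  stratum C: (525/1725)²·0.51²/82 = 0.00029381
V̂(ȳ_st) = 0.000848416
SE(ȳ_st) = √0.000848416 = 0.0291276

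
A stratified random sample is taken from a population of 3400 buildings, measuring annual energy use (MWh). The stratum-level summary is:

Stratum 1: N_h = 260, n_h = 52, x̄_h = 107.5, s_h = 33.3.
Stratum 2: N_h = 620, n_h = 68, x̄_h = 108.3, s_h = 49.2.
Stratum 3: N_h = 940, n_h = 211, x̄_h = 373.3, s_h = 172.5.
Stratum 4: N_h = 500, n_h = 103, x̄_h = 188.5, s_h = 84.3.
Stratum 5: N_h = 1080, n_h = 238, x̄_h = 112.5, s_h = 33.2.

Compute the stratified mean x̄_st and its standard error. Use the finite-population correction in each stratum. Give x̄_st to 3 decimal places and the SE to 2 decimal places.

x̄_st ≈ 194.632, SE ≈ 3.33

x̄_st = Σ W_h x̄_h = (260·107.5 + 620·108.3 + 940·373.3 + 500·188.5 + 1080·112.5)/3400 = 194.63176
V̂(x̄_st) = Σ W_h² (1 − n_h/N_h) s_h²/n_h, with W_h = N_h/N and N = 3400:
  stratum 1: (260/3400)²·(1 − 52/260)·33.3²/52 = 0.0997617
  stratum 2: (620/3400)²·(1 − 68/620)·49.2²/68 = 1.05389
  stratum 3: (940/3400)²·(1 − 211/940)·172.5²/211 = 8.35975
  stratum 4: (500/3400)²·(1 − 103/500)·84.3²/103 = 1.18473
  stratum 5: (1080/3400)²·(1 − 238/1080)·33.2²/238 = 0.364315
V̂(x̄_st) = 11.0624
SE(x̄_st) = √11.0624 = 3.32603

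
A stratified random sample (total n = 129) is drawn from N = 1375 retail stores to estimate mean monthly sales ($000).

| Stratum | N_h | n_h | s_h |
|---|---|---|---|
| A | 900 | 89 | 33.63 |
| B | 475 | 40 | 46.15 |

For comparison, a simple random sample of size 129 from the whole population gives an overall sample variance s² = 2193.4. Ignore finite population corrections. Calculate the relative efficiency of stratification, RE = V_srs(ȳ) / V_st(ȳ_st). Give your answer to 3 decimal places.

RE ≈ 1.441

V̂(ȳ_st) = Σ W_h² s_h²/n_h, with W_h = N_h/N and N = 1375:
  stratum A: (900/1375)²·33.63²/89 = 5.44432
  stratum B: (475/1375)²·46.15²/40 = 6.35426
V_st = 11.7986
V_srs = s²/n = 2193.4/129 = 17.0031
Relative efficiency = V_srs / V_st = 17.0031/11.7986 = 1.4411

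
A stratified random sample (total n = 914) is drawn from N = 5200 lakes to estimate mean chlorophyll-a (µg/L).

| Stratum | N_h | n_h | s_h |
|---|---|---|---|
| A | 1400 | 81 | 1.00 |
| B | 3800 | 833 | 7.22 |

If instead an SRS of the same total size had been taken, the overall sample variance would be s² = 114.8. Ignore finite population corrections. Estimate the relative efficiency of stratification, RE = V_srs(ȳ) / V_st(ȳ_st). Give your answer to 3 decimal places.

V̂(ȳ_st) = Σ W_h² s_h²/n_h, with W_h = N_h/N and N = 5200:
  stratum A: (1400/5200)²·1.00²/81 = 0.000894879
  stratum B: (3800/5200)²·7.22²/833 = 0.0334187
V_st = 0.0343136
V_srs = s²/n = 114.8/914 = 0.125602
Relative efficiency = V_srs / V_st = 0.125602/0.0343136 = 3.6604

RE ≈ 3.660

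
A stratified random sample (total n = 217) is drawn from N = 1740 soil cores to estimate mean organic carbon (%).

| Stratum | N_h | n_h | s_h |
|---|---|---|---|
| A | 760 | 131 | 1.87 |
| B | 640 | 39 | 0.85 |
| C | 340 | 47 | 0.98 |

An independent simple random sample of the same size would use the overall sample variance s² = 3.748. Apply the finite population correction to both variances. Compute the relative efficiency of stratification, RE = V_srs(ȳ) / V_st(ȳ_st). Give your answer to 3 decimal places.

RE ≈ 2.088

V̂(ȳ_st) = Σ W_h² (1 − n_h/N_h) s_h²/n_h, with W_h = N_h/N and N = 1740:
  stratum A: (760/1740)²·(1 − 131/760)·1.87²/131 = 0.00421481
  stratum B: (640/1740)²·(1 − 39/640)·0.85²/39 = 0.00235358
  stratum C: (340/1740)²·(1 − 47/340)·0.98²/47 = 0.000672361
V_st = 0.00724075
V_srs = (1 − 217/1740)·3.748/217 = 0.0151179
Relative efficiency = V_srs / V_st = 0.0151179/0.00724075 = 2.0879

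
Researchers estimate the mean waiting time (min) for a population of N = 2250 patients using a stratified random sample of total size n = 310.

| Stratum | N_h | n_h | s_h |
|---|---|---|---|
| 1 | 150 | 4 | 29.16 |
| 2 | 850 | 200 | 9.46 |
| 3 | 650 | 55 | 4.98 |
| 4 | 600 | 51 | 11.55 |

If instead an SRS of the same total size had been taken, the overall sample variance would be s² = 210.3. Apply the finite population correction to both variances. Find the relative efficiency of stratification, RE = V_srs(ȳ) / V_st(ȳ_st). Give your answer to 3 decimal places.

RE ≈ 0.499

V̂(ȳ_st) = Σ W_h² (1 − n_h/N_h) s_h²/n_h, with W_h = N_h/N and N = 2250:
  stratum 1: (150/2250)²·(1 − 4/150)·29.16²/4 = 0.91959
  stratum 2: (850/2250)²·(1 − 200/850)·9.46²/200 = 0.0488337
  stratum 3: (650/2250)²·(1 − 55/650)·4.98²/55 = 0.0344478
  stratum 4: (600/2250)²·(1 − 51/600)·11.55²/51 = 0.170197
V_st = 1.17307
V_srs = (1 − 310/2250)·210.3/310 = 0.58492
Relative efficiency = V_srs / V_st = 0.58492/1.17307 = 0.4986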